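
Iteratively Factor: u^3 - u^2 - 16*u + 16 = (u - 1)*(u^2 - 16) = (u - 4)*(u - 1)*(u + 4)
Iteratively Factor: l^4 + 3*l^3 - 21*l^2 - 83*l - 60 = (l + 4)*(l^3 - l^2 - 17*l - 15) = (l - 5)*(l + 4)*(l^2 + 4*l + 3) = (l - 5)*(l + 1)*(l + 4)*(l + 3)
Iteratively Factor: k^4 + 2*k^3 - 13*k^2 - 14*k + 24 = (k + 4)*(k^3 - 2*k^2 - 5*k + 6) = (k + 2)*(k + 4)*(k^2 - 4*k + 3) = (k - 3)*(k + 2)*(k + 4)*(k - 1)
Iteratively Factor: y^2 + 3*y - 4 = (y - 1)*(y + 4)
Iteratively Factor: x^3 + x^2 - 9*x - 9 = (x - 3)*(x^2 + 4*x + 3) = (x - 3)*(x + 3)*(x + 1)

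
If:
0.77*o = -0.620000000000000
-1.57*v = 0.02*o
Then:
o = -0.81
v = 0.01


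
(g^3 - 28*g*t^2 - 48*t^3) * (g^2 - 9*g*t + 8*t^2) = g^5 - 9*g^4*t - 20*g^3*t^2 + 204*g^2*t^3 + 208*g*t^4 - 384*t^5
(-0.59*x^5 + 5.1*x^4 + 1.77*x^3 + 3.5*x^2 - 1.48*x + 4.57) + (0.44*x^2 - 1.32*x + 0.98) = -0.59*x^5 + 5.1*x^4 + 1.77*x^3 + 3.94*x^2 - 2.8*x + 5.55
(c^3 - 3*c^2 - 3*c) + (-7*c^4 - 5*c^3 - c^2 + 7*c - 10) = -7*c^4 - 4*c^3 - 4*c^2 + 4*c - 10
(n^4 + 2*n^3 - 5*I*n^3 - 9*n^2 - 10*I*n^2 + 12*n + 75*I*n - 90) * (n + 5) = n^5 + 7*n^4 - 5*I*n^4 + n^3 - 35*I*n^3 - 33*n^2 + 25*I*n^2 - 30*n + 375*I*n - 450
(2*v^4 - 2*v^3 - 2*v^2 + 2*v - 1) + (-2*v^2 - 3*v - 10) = 2*v^4 - 2*v^3 - 4*v^2 - v - 11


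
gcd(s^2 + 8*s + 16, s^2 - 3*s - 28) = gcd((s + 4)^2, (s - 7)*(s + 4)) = s + 4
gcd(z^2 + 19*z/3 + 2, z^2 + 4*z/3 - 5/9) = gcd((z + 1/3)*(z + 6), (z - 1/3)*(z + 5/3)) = 1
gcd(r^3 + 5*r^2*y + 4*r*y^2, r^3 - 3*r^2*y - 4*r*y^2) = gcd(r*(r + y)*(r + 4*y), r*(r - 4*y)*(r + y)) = r^2 + r*y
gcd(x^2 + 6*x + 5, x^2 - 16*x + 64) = 1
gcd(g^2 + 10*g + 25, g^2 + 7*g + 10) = g + 5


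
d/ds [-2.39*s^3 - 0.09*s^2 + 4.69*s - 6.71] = -7.17*s^2 - 0.18*s + 4.69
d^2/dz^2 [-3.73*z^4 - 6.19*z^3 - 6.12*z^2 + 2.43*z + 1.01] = -44.76*z^2 - 37.14*z - 12.24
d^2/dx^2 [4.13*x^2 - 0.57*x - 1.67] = 8.26000000000000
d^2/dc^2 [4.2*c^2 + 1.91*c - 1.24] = 8.40000000000000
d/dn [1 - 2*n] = -2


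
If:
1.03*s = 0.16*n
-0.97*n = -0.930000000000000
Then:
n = 0.96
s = 0.15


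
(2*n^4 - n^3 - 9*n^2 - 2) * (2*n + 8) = 4*n^5 + 14*n^4 - 26*n^3 - 72*n^2 - 4*n - 16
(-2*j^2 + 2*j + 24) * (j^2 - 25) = -2*j^4 + 2*j^3 + 74*j^2 - 50*j - 600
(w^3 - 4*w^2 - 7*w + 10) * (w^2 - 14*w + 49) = w^5 - 18*w^4 + 98*w^3 - 88*w^2 - 483*w + 490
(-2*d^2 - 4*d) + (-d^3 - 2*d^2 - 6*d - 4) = -d^3 - 4*d^2 - 10*d - 4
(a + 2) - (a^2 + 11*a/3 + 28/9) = -a^2 - 8*a/3 - 10/9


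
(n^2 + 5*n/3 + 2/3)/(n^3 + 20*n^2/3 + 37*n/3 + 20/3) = (3*n + 2)/(3*n^2 + 17*n + 20)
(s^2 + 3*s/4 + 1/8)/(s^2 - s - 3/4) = (4*s + 1)/(2*(2*s - 3))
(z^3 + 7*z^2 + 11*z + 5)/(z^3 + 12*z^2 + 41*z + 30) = (z + 1)/(z + 6)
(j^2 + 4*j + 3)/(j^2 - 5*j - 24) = (j + 1)/(j - 8)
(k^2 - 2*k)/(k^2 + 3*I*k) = (k - 2)/(k + 3*I)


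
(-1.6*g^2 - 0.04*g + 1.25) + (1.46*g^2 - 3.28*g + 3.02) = -0.14*g^2 - 3.32*g + 4.27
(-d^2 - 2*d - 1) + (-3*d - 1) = -d^2 - 5*d - 2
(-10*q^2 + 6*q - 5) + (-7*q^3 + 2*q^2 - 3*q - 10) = -7*q^3 - 8*q^2 + 3*q - 15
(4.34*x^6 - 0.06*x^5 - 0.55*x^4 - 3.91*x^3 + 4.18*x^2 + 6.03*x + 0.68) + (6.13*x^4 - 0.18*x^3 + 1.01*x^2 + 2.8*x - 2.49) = 4.34*x^6 - 0.06*x^5 + 5.58*x^4 - 4.09*x^3 + 5.19*x^2 + 8.83*x - 1.81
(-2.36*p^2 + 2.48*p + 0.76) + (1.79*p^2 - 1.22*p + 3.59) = -0.57*p^2 + 1.26*p + 4.35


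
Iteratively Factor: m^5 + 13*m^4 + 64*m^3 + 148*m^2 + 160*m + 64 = (m + 4)*(m^4 + 9*m^3 + 28*m^2 + 36*m + 16) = (m + 1)*(m + 4)*(m^3 + 8*m^2 + 20*m + 16) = (m + 1)*(m + 4)^2*(m^2 + 4*m + 4) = (m + 1)*(m + 2)*(m + 4)^2*(m + 2)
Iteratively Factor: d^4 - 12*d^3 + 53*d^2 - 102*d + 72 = (d - 3)*(d^3 - 9*d^2 + 26*d - 24) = (d - 3)*(d - 2)*(d^2 - 7*d + 12) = (d - 4)*(d - 3)*(d - 2)*(d - 3)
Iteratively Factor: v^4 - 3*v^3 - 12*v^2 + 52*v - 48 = (v - 3)*(v^3 - 12*v + 16) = (v - 3)*(v - 2)*(v^2 + 2*v - 8) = (v - 3)*(v - 2)^2*(v + 4)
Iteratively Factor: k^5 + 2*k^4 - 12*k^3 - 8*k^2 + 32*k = (k - 2)*(k^4 + 4*k^3 - 4*k^2 - 16*k) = (k - 2)*(k + 4)*(k^3 - 4*k) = k*(k - 2)*(k + 4)*(k^2 - 4) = k*(k - 2)^2*(k + 4)*(k + 2)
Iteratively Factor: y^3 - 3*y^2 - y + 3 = (y - 1)*(y^2 - 2*y - 3) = (y - 1)*(y + 1)*(y - 3)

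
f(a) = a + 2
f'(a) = 1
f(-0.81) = 1.19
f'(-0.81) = 1.00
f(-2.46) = -0.46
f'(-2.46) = 1.00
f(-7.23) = -5.23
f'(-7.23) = 1.00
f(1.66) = 3.66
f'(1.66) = 1.00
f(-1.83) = 0.17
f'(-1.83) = 1.00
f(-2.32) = -0.32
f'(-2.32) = 1.00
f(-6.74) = -4.74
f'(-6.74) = 1.00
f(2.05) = 4.05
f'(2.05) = 1.00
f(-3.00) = -1.00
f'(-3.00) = 1.00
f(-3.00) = -1.00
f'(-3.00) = 1.00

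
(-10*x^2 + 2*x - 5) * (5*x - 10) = -50*x^3 + 110*x^2 - 45*x + 50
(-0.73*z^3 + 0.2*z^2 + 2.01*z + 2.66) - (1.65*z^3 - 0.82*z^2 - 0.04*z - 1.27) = -2.38*z^3 + 1.02*z^2 + 2.05*z + 3.93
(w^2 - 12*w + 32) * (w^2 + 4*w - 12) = w^4 - 8*w^3 - 28*w^2 + 272*w - 384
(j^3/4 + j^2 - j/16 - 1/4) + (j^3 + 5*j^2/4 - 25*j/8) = 5*j^3/4 + 9*j^2/4 - 51*j/16 - 1/4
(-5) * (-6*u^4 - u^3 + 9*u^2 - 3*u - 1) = 30*u^4 + 5*u^3 - 45*u^2 + 15*u + 5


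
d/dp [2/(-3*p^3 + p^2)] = 2*(9*p - 2)/(p^3*(3*p - 1)^2)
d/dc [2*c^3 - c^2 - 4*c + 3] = 6*c^2 - 2*c - 4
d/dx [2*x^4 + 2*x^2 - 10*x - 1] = 8*x^3 + 4*x - 10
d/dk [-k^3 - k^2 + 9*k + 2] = -3*k^2 - 2*k + 9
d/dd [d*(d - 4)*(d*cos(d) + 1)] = -d*(d - 4)*(d*sin(d) - cos(d)) + d*(d*cos(d) + 1) + (d - 4)*(d*cos(d) + 1)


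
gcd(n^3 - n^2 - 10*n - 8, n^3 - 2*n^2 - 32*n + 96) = n - 4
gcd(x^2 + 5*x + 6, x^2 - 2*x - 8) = x + 2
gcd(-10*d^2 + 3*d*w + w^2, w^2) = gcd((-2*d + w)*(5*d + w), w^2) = 1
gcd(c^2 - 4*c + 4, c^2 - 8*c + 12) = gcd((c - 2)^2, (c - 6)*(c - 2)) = c - 2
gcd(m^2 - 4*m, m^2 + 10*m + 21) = 1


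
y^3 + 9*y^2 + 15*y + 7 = (y + 1)^2*(y + 7)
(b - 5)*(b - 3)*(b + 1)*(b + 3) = b^4 - 4*b^3 - 14*b^2 + 36*b + 45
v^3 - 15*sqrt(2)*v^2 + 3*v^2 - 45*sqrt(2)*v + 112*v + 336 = (v + 3)*(v - 8*sqrt(2))*(v - 7*sqrt(2))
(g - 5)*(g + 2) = g^2 - 3*g - 10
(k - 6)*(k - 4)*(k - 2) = k^3 - 12*k^2 + 44*k - 48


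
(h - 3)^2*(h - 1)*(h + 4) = h^4 - 3*h^3 - 13*h^2 + 51*h - 36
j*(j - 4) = j^2 - 4*j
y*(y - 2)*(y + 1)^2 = y^4 - 3*y^2 - 2*y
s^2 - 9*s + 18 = (s - 6)*(s - 3)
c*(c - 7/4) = c^2 - 7*c/4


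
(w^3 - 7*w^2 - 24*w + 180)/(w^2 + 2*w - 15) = (w^2 - 12*w + 36)/(w - 3)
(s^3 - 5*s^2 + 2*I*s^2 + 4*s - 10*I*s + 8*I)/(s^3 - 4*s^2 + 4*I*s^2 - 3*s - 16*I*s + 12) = (s^2 + s*(-1 + 2*I) - 2*I)/(s^2 + 4*I*s - 3)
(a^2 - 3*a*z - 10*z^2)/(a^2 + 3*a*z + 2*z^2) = (a - 5*z)/(a + z)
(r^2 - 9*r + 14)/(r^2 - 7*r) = (r - 2)/r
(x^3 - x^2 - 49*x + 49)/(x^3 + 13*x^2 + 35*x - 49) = (x - 7)/(x + 7)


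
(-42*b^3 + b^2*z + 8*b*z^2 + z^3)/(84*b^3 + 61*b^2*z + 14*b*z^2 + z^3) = (-2*b + z)/(4*b + z)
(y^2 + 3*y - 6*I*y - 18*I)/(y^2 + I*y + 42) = (y + 3)/(y + 7*I)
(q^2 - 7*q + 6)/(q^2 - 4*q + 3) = (q - 6)/(q - 3)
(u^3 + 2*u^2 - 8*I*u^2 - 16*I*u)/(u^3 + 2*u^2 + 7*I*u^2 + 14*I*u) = (u - 8*I)/(u + 7*I)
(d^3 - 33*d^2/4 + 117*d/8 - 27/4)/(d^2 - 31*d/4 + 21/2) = (8*d^2 - 18*d + 9)/(2*(4*d - 7))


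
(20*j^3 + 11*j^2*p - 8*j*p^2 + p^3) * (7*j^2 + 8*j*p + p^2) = 140*j^5 + 237*j^4*p + 52*j^3*p^2 - 46*j^2*p^3 + p^5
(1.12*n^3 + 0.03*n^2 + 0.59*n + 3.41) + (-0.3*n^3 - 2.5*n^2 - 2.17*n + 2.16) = 0.82*n^3 - 2.47*n^2 - 1.58*n + 5.57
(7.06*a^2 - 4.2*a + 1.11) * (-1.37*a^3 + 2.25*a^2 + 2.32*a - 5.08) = -9.6722*a^5 + 21.639*a^4 + 5.4085*a^3 - 43.1113*a^2 + 23.9112*a - 5.6388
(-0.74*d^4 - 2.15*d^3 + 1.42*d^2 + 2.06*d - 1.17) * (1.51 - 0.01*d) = 0.0074*d^5 - 1.0959*d^4 - 3.2607*d^3 + 2.1236*d^2 + 3.1223*d - 1.7667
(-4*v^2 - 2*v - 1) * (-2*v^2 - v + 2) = 8*v^4 + 8*v^3 - 4*v^2 - 3*v - 2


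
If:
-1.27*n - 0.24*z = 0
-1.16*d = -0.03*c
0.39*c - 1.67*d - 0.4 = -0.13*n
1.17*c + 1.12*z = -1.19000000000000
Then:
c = 1.00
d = 0.03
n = 0.40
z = -2.11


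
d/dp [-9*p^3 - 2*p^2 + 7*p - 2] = -27*p^2 - 4*p + 7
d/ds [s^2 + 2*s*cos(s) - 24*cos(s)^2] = -2*s*sin(s) + 2*s + 24*sin(2*s) + 2*cos(s)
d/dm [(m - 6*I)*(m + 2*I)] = 2*m - 4*I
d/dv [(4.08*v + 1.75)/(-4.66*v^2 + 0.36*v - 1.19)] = (19.0128*v^2 + 16.31*v - 5.4852)/(21.7156*v^4 - 3.3552*v^3 + 11.2204*v^2 - 0.8568*v + 1.4161)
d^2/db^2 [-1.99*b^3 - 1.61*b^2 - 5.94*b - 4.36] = -11.94*b - 3.22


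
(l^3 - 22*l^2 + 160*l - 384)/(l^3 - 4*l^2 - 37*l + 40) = (l^2 - 14*l + 48)/(l^2 + 4*l - 5)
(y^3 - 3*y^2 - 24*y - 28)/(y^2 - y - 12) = (-y^3 + 3*y^2 + 24*y + 28)/(-y^2 + y + 12)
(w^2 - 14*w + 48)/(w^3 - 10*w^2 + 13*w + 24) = (w - 6)/(w^2 - 2*w - 3)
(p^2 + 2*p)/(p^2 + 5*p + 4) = p*(p + 2)/(p^2 + 5*p + 4)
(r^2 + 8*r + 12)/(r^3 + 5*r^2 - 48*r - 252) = (r + 2)/(r^2 - r - 42)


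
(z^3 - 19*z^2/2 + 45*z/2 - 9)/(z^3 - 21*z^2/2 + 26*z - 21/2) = (z - 6)/(z - 7)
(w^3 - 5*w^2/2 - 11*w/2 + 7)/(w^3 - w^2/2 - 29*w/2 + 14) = (w + 2)/(w + 4)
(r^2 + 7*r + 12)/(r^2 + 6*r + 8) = (r + 3)/(r + 2)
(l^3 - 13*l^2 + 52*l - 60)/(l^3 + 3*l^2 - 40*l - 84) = (l^2 - 7*l + 10)/(l^2 + 9*l + 14)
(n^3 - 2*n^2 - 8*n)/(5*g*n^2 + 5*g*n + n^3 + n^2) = (n^2 - 2*n - 8)/(5*g*n + 5*g + n^2 + n)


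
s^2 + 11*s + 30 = (s + 5)*(s + 6)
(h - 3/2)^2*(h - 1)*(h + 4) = h^4 - 43*h^2/4 + 75*h/4 - 9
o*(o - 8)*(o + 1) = o^3 - 7*o^2 - 8*o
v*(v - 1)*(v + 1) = v^3 - v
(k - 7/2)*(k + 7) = k^2 + 7*k/2 - 49/2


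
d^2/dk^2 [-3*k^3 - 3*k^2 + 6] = -18*k - 6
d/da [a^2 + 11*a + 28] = 2*a + 11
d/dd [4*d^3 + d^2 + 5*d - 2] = 12*d^2 + 2*d + 5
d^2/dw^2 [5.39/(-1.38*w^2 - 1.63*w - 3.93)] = (20.529432*w^2 + 24.248532*w - 5.39*(2.76*w + 1.63)*(5.52*w + 3.26) + 58.464252)/(1.38*w^2 + 1.63*w + 3.93)^3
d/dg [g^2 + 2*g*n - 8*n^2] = 2*g + 2*n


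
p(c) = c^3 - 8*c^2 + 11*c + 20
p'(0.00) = 11.00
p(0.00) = 20.00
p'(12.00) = 251.00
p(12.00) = 728.00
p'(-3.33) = 97.55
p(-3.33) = -142.27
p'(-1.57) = 43.51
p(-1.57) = -20.86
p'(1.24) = -4.23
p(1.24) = 23.25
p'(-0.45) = 18.81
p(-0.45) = 13.34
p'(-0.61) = 21.88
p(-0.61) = 10.09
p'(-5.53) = 191.22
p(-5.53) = -454.59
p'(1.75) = -7.81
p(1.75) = 20.11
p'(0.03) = 10.52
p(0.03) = 20.32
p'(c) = 3*c^2 - 16*c + 11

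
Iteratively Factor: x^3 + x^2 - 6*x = (x)*(x^2 + x - 6) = x*(x + 3)*(x - 2)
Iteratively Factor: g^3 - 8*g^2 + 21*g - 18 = (g - 3)*(g^2 - 5*g + 6) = (g - 3)*(g - 2)*(g - 3)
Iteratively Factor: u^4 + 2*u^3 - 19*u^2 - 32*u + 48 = (u + 4)*(u^3 - 2*u^2 - 11*u + 12) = (u - 1)*(u + 4)*(u^2 - u - 12) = (u - 1)*(u + 3)*(u + 4)*(u - 4)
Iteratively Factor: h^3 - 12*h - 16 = (h - 4)*(h^2 + 4*h + 4) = (h - 4)*(h + 2)*(h + 2)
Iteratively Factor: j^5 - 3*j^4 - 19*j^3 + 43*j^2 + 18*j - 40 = (j - 1)*(j^4 - 2*j^3 - 21*j^2 + 22*j + 40) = (j - 1)*(j + 1)*(j^3 - 3*j^2 - 18*j + 40) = (j - 5)*(j - 1)*(j + 1)*(j^2 + 2*j - 8) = (j - 5)*(j - 1)*(j + 1)*(j + 4)*(j - 2)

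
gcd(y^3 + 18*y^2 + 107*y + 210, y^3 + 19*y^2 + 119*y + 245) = y^2 + 12*y + 35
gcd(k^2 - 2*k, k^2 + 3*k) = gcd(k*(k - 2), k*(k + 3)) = k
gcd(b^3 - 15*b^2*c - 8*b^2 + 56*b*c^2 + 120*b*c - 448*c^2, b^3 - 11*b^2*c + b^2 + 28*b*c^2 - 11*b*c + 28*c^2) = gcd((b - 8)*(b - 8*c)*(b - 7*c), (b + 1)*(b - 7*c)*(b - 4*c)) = b - 7*c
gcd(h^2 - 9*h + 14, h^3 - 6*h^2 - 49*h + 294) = h - 7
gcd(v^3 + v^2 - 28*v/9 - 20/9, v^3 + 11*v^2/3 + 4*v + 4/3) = v^2 + 8*v/3 + 4/3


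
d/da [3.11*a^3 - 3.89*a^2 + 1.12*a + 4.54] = 9.33*a^2 - 7.78*a + 1.12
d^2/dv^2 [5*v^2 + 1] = 10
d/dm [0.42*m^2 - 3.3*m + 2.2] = 0.84*m - 3.3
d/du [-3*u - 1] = -3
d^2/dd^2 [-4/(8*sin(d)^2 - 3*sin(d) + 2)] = 4*(256*sin(d)^4 - 72*sin(d)^3 - 439*sin(d)^2 + 150*sin(d) + 14)/(8*sin(d)^2 - 3*sin(d) + 2)^3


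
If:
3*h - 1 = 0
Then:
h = 1/3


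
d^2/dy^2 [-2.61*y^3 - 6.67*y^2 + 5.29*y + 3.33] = -15.66*y - 13.34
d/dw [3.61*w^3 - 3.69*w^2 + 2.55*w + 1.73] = 10.83*w^2 - 7.38*w + 2.55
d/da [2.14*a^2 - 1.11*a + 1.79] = 4.28*a - 1.11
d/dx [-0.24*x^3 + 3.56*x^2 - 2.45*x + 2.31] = -0.72*x^2 + 7.12*x - 2.45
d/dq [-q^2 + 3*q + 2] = 3 - 2*q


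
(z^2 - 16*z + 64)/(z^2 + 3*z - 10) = (z^2 - 16*z + 64)/(z^2 + 3*z - 10)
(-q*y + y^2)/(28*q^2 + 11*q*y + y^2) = y*(-q + y)/(28*q^2 + 11*q*y + y^2)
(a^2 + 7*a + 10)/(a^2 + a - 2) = (a + 5)/(a - 1)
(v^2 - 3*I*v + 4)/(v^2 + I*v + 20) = (v + I)/(v + 5*I)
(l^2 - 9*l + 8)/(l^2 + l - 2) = (l - 8)/(l + 2)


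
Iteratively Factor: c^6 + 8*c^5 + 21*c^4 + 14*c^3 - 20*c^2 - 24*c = (c - 1)*(c^5 + 9*c^4 + 30*c^3 + 44*c^2 + 24*c) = (c - 1)*(c + 2)*(c^4 + 7*c^3 + 16*c^2 + 12*c) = c*(c - 1)*(c + 2)*(c^3 + 7*c^2 + 16*c + 12) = c*(c - 1)*(c + 2)^2*(c^2 + 5*c + 6) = c*(c - 1)*(c + 2)^3*(c + 3)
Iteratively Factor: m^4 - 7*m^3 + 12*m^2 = (m)*(m^3 - 7*m^2 + 12*m) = m*(m - 4)*(m^2 - 3*m) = m*(m - 4)*(m - 3)*(m)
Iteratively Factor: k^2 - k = (k - 1)*(k)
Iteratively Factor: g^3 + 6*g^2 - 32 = (g - 2)*(g^2 + 8*g + 16) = (g - 2)*(g + 4)*(g + 4)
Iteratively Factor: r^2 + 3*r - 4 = (r + 4)*(r - 1)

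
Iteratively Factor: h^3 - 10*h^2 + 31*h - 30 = (h - 3)*(h^2 - 7*h + 10) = (h - 3)*(h - 2)*(h - 5)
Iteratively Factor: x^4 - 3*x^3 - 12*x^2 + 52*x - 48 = (x - 2)*(x^3 - x^2 - 14*x + 24) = (x - 3)*(x - 2)*(x^2 + 2*x - 8) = (x - 3)*(x - 2)*(x + 4)*(x - 2)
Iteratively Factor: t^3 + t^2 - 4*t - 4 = (t + 1)*(t^2 - 4) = (t - 2)*(t + 1)*(t + 2)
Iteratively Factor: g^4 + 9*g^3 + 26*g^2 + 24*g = (g + 4)*(g^3 + 5*g^2 + 6*g) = (g + 3)*(g + 4)*(g^2 + 2*g) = (g + 2)*(g + 3)*(g + 4)*(g)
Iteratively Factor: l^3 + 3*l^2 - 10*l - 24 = (l - 3)*(l^2 + 6*l + 8) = (l - 3)*(l + 2)*(l + 4)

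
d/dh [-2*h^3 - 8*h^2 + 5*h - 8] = -6*h^2 - 16*h + 5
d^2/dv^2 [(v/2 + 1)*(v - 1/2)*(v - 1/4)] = 3*v + 5/4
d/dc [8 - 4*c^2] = -8*c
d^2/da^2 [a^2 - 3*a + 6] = 2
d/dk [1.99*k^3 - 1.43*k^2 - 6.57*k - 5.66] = 5.97*k^2 - 2.86*k - 6.57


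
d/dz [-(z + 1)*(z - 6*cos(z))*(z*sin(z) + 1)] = -(z + 1)*(z - 6*cos(z))*(z*cos(z) + sin(z)) - (z + 1)*(z*sin(z) + 1)*(6*sin(z) + 1) - (z - 6*cos(z))*(z*sin(z) + 1)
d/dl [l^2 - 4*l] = 2*l - 4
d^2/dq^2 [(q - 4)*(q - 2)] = 2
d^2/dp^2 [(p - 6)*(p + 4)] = 2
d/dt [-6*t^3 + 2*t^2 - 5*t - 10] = -18*t^2 + 4*t - 5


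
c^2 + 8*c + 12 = (c + 2)*(c + 6)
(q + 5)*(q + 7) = q^2 + 12*q + 35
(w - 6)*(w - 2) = w^2 - 8*w + 12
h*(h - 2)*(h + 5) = h^3 + 3*h^2 - 10*h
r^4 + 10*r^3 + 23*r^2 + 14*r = r*(r + 1)*(r + 2)*(r + 7)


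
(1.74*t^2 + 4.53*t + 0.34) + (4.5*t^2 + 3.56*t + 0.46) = 6.24*t^2 + 8.09*t + 0.8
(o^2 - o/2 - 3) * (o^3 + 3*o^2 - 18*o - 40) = o^5 + 5*o^4/2 - 45*o^3/2 - 40*o^2 + 74*o + 120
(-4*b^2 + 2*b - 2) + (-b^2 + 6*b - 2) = -5*b^2 + 8*b - 4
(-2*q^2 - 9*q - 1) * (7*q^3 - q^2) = -14*q^5 - 61*q^4 + 2*q^3 + q^2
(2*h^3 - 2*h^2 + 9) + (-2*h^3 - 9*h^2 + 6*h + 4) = -11*h^2 + 6*h + 13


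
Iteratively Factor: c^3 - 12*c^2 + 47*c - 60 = (c - 3)*(c^2 - 9*c + 20) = (c - 5)*(c - 3)*(c - 4)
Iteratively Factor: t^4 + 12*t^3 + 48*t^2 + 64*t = (t)*(t^3 + 12*t^2 + 48*t + 64) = t*(t + 4)*(t^2 + 8*t + 16) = t*(t + 4)^2*(t + 4)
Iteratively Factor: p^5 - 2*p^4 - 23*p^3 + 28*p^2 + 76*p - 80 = (p - 2)*(p^4 - 23*p^2 - 18*p + 40) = (p - 2)*(p - 1)*(p^3 + p^2 - 22*p - 40) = (p - 5)*(p - 2)*(p - 1)*(p^2 + 6*p + 8) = (p - 5)*(p - 2)*(p - 1)*(p + 2)*(p + 4)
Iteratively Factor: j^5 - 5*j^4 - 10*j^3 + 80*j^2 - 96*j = (j - 3)*(j^4 - 2*j^3 - 16*j^2 + 32*j) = j*(j - 3)*(j^3 - 2*j^2 - 16*j + 32) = j*(j - 3)*(j - 2)*(j^2 - 16) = j*(j - 4)*(j - 3)*(j - 2)*(j + 4)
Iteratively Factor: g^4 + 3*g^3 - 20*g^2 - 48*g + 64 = (g + 4)*(g^3 - g^2 - 16*g + 16) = (g + 4)^2*(g^2 - 5*g + 4) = (g - 1)*(g + 4)^2*(g - 4)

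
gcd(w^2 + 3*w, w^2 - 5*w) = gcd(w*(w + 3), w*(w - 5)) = w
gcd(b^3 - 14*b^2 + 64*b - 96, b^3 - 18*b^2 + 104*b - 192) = b^2 - 10*b + 24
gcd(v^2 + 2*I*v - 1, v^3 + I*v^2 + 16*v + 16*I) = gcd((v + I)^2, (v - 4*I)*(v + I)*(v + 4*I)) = v + I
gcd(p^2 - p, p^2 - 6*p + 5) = p - 1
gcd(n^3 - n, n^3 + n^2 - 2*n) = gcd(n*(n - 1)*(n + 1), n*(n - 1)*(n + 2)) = n^2 - n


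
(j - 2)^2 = j^2 - 4*j + 4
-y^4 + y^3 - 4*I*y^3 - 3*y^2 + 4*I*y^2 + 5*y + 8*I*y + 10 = (y - 2)*(y + 5*I)*(I*y + 1)*(I*y + I)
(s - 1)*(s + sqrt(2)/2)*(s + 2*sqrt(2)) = s^3 - s^2 + 5*sqrt(2)*s^2/2 - 5*sqrt(2)*s/2 + 2*s - 2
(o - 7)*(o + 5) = o^2 - 2*o - 35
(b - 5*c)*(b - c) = b^2 - 6*b*c + 5*c^2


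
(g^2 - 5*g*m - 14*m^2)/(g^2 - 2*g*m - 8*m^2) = (g - 7*m)/(g - 4*m)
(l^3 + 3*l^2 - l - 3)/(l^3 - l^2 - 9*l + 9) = (l + 1)/(l - 3)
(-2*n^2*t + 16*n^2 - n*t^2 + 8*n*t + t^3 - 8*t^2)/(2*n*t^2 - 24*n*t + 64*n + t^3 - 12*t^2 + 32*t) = (-2*n^2 - n*t + t^2)/(2*n*t - 8*n + t^2 - 4*t)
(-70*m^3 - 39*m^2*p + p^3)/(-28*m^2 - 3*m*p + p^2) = (10*m^2 + 7*m*p + p^2)/(4*m + p)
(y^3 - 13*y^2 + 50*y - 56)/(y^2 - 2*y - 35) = (y^2 - 6*y + 8)/(y + 5)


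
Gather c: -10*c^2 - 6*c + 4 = -10*c^2 - 6*c + 4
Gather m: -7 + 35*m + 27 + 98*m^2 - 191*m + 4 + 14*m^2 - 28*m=112*m^2 - 184*m + 24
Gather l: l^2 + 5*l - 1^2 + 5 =l^2 + 5*l + 4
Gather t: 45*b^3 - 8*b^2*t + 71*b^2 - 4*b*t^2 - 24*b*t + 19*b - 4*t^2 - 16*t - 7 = 45*b^3 + 71*b^2 + 19*b + t^2*(-4*b - 4) + t*(-8*b^2 - 24*b - 16) - 7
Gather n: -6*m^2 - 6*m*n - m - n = -6*m^2 - m + n*(-6*m - 1)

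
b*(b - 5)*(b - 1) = b^3 - 6*b^2 + 5*b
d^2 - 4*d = d*(d - 4)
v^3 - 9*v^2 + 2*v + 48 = (v - 8)*(v - 3)*(v + 2)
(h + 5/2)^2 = h^2 + 5*h + 25/4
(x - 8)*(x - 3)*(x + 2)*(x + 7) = x^4 - 2*x^3 - 61*x^2 + 62*x + 336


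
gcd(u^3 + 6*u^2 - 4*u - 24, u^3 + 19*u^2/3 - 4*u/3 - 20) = u^2 + 8*u + 12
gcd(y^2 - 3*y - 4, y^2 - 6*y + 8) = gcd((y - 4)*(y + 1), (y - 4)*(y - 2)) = y - 4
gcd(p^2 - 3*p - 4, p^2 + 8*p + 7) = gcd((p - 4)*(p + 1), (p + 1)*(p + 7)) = p + 1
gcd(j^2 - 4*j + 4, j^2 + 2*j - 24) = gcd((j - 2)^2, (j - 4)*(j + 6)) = 1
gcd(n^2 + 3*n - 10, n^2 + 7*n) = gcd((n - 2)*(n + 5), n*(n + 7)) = 1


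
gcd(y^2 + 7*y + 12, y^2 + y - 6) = y + 3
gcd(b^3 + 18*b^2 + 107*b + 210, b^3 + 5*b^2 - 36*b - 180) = b^2 + 11*b + 30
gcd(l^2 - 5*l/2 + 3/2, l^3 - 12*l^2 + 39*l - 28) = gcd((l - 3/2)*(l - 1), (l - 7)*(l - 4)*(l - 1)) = l - 1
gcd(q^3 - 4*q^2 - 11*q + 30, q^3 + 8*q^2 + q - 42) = q^2 + q - 6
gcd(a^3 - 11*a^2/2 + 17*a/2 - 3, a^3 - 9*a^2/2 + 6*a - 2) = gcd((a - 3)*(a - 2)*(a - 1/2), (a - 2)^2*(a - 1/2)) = a^2 - 5*a/2 + 1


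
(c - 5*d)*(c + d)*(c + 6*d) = c^3 + 2*c^2*d - 29*c*d^2 - 30*d^3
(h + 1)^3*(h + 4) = h^4 + 7*h^3 + 15*h^2 + 13*h + 4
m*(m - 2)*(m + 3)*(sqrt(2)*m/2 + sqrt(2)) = sqrt(2)*m^4/2 + 3*sqrt(2)*m^3/2 - 2*sqrt(2)*m^2 - 6*sqrt(2)*m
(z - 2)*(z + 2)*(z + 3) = z^3 + 3*z^2 - 4*z - 12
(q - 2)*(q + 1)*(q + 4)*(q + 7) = q^4 + 10*q^3 + 15*q^2 - 50*q - 56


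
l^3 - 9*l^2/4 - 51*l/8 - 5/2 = (l - 4)*(l + 1/2)*(l + 5/4)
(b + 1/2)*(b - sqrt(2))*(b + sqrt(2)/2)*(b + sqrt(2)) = b^4 + b^3/2 + sqrt(2)*b^3/2 - 2*b^2 + sqrt(2)*b^2/4 - sqrt(2)*b - b - sqrt(2)/2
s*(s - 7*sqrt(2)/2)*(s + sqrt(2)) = s^3 - 5*sqrt(2)*s^2/2 - 7*s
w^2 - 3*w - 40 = (w - 8)*(w + 5)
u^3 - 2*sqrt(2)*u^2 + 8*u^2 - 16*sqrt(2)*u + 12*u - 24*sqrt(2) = (u + 2)*(u + 6)*(u - 2*sqrt(2))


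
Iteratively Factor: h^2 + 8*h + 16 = (h + 4)*(h + 4)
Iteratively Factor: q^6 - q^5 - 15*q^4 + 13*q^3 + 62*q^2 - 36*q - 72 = (q + 2)*(q^5 - 3*q^4 - 9*q^3 + 31*q^2 - 36) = (q + 2)*(q + 3)*(q^4 - 6*q^3 + 9*q^2 + 4*q - 12) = (q - 2)*(q + 2)*(q + 3)*(q^3 - 4*q^2 + q + 6) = (q - 2)^2*(q + 2)*(q + 3)*(q^2 - 2*q - 3) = (q - 2)^2*(q + 1)*(q + 2)*(q + 3)*(q - 3)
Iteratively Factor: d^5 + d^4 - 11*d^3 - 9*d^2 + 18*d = (d)*(d^4 + d^3 - 11*d^2 - 9*d + 18) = d*(d - 1)*(d^3 + 2*d^2 - 9*d - 18) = d*(d - 1)*(d + 3)*(d^2 - d - 6) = d*(d - 1)*(d + 2)*(d + 3)*(d - 3)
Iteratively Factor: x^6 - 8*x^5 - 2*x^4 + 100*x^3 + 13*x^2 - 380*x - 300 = (x - 5)*(x^5 - 3*x^4 - 17*x^3 + 15*x^2 + 88*x + 60) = (x - 5)^2*(x^4 + 2*x^3 - 7*x^2 - 20*x - 12) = (x - 5)^2*(x + 2)*(x^3 - 7*x - 6) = (x - 5)^2*(x + 2)^2*(x^2 - 2*x - 3) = (x - 5)^2*(x + 1)*(x + 2)^2*(x - 3)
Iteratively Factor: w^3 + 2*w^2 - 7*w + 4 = (w + 4)*(w^2 - 2*w + 1) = (w - 1)*(w + 4)*(w - 1)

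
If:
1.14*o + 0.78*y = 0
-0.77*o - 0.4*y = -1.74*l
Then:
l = -0.072897761645493*y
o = -0.684210526315789*y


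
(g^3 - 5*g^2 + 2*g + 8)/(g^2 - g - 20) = (-g^3 + 5*g^2 - 2*g - 8)/(-g^2 + g + 20)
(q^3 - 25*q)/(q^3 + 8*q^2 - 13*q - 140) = q*(q - 5)/(q^2 + 3*q - 28)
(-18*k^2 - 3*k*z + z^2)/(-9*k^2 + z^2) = (-6*k + z)/(-3*k + z)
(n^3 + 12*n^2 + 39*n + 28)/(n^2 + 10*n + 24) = (n^2 + 8*n + 7)/(n + 6)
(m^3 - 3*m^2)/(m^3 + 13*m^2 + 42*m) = m*(m - 3)/(m^2 + 13*m + 42)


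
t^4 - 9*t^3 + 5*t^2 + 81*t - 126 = (t - 7)*(t - 3)*(t - 2)*(t + 3)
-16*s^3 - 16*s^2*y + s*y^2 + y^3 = (-4*s + y)*(s + y)*(4*s + y)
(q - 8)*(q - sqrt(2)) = q^2 - 8*q - sqrt(2)*q + 8*sqrt(2)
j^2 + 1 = (j - I)*(j + I)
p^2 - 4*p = p*(p - 4)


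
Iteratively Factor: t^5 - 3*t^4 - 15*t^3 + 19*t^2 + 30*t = (t - 2)*(t^4 - t^3 - 17*t^2 - 15*t) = (t - 2)*(t + 1)*(t^3 - 2*t^2 - 15*t) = (t - 5)*(t - 2)*(t + 1)*(t^2 + 3*t) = (t - 5)*(t - 2)*(t + 1)*(t + 3)*(t)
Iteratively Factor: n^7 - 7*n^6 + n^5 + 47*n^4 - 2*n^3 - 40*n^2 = (n - 5)*(n^6 - 2*n^5 - 9*n^4 + 2*n^3 + 8*n^2) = n*(n - 5)*(n^5 - 2*n^4 - 9*n^3 + 2*n^2 + 8*n) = n*(n - 5)*(n + 2)*(n^4 - 4*n^3 - n^2 + 4*n) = n*(n - 5)*(n - 4)*(n + 2)*(n^3 - n) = n^2*(n - 5)*(n - 4)*(n + 2)*(n^2 - 1) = n^2*(n - 5)*(n - 4)*(n - 1)*(n + 2)*(n + 1)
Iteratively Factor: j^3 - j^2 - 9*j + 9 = (j - 1)*(j^2 - 9) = (j - 3)*(j - 1)*(j + 3)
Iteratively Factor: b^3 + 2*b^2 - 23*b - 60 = (b + 4)*(b^2 - 2*b - 15) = (b - 5)*(b + 4)*(b + 3)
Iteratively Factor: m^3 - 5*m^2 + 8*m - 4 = (m - 2)*(m^2 - 3*m + 2) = (m - 2)*(m - 1)*(m - 2)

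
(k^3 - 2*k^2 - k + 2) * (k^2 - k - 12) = k^5 - 3*k^4 - 11*k^3 + 27*k^2 + 10*k - 24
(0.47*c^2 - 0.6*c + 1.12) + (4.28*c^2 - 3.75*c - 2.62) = 4.75*c^2 - 4.35*c - 1.5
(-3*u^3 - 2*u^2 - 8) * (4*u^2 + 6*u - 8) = -12*u^5 - 26*u^4 + 12*u^3 - 16*u^2 - 48*u + 64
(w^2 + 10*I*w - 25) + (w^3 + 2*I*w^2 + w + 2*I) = w^3 + w^2 + 2*I*w^2 + w + 10*I*w - 25 + 2*I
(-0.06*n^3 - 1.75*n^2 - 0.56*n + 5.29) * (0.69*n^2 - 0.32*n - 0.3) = -0.0414*n^5 - 1.1883*n^4 + 0.1916*n^3 + 4.3543*n^2 - 1.5248*n - 1.587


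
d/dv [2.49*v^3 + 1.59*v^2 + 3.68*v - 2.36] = 7.47*v^2 + 3.18*v + 3.68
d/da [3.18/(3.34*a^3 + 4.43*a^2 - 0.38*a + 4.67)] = (-31.8636*a^2 - 28.1748*a + 1.2084)/(3.34*a^3 + 4.43*a^2 - 0.38*a + 4.67)^2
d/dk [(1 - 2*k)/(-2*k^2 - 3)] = 2*(-2*k^2 + 2*k + 3)/(4*k^4 + 12*k^2 + 9)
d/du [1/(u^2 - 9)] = -2*u/(u^2 - 9)^2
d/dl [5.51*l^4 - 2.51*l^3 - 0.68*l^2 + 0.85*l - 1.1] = 22.04*l^3 - 7.53*l^2 - 1.36*l + 0.85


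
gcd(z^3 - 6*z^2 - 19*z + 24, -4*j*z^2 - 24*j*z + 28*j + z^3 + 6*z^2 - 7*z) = z - 1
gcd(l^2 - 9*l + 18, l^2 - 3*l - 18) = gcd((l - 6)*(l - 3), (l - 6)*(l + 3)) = l - 6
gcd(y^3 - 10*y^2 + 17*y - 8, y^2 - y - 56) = y - 8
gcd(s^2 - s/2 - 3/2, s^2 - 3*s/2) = s - 3/2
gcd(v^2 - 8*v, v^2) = v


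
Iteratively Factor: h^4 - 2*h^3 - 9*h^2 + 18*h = (h - 3)*(h^3 + h^2 - 6*h) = h*(h - 3)*(h^2 + h - 6) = h*(h - 3)*(h + 3)*(h - 2)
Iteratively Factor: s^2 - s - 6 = (s + 2)*(s - 3)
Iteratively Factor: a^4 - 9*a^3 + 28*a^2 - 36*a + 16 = (a - 1)*(a^3 - 8*a^2 + 20*a - 16) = (a - 2)*(a - 1)*(a^2 - 6*a + 8) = (a - 4)*(a - 2)*(a - 1)*(a - 2)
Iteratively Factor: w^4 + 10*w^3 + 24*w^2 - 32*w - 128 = (w + 4)*(w^3 + 6*w^2 - 32) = (w - 2)*(w + 4)*(w^2 + 8*w + 16) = (w - 2)*(w + 4)^2*(w + 4)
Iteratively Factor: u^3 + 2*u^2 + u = (u)*(u^2 + 2*u + 1) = u*(u + 1)*(u + 1)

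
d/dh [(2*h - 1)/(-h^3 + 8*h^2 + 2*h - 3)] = (4*h^3 - 19*h^2 + 16*h - 4)/(h^6 - 16*h^5 + 60*h^4 + 38*h^3 - 44*h^2 - 12*h + 9)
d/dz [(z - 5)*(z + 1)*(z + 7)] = 3*z^2 + 6*z - 33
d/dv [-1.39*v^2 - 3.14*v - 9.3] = -2.78*v - 3.14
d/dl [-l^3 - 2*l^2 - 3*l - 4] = -3*l^2 - 4*l - 3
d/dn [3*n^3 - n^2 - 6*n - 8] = 9*n^2 - 2*n - 6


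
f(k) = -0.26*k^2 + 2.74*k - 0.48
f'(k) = 2.74 - 0.52*k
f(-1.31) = -4.52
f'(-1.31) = 3.42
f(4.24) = 6.46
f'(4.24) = 0.54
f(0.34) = 0.42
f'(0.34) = 2.56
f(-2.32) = -8.24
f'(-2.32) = 3.95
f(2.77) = 5.11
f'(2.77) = 1.30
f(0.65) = 1.19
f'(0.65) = 2.40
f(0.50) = 0.82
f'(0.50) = 2.48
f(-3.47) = -13.12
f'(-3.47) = 4.54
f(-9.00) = -46.20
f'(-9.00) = 7.42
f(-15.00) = -100.08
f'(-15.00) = 10.54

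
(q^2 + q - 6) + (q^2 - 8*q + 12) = 2*q^2 - 7*q + 6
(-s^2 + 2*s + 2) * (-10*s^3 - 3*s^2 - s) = 10*s^5 - 17*s^4 - 25*s^3 - 8*s^2 - 2*s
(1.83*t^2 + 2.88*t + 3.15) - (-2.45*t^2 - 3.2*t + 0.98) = 4.28*t^2 + 6.08*t + 2.17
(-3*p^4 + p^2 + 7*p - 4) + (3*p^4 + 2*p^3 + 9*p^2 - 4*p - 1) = 2*p^3 + 10*p^2 + 3*p - 5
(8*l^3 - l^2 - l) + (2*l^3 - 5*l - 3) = 10*l^3 - l^2 - 6*l - 3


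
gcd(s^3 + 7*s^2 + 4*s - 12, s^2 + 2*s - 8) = 1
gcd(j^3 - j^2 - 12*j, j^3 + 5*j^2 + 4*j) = j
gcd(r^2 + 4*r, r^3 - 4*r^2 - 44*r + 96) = 1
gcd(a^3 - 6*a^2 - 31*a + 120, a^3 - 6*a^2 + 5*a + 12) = a - 3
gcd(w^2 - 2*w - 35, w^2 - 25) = w + 5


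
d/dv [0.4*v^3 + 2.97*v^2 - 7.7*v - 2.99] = 1.2*v^2 + 5.94*v - 7.7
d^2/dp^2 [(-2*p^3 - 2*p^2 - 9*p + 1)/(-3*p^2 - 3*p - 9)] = 2*(3*p^3 - 3*p^2 - 30*p - 7)/(3*(p^6 + 3*p^5 + 12*p^4 + 19*p^3 + 36*p^2 + 27*p + 27))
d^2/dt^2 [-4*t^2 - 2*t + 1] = -8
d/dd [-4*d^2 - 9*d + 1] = -8*d - 9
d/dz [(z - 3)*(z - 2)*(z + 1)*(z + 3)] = 4*z^3 - 3*z^2 - 22*z + 9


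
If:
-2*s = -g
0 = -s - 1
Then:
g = -2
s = -1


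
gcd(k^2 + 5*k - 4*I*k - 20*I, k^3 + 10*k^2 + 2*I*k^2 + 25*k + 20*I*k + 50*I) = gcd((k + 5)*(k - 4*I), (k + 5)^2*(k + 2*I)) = k + 5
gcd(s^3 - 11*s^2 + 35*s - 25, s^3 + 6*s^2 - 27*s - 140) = s - 5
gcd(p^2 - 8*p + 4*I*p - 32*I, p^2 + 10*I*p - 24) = p + 4*I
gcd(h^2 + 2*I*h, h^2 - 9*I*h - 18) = 1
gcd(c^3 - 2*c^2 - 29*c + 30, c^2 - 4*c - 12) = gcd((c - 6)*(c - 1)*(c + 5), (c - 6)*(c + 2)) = c - 6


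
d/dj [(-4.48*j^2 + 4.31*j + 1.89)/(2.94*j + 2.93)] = (-13.1712*j^2 - 26.2528*j + 7.0717)/(8.6436*j^2 + 17.2284*j + 8.5849)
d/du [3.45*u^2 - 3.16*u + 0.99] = 6.9*u - 3.16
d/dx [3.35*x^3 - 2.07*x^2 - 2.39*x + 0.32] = 10.05*x^2 - 4.14*x - 2.39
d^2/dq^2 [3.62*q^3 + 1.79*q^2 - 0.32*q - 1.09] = 21.72*q + 3.58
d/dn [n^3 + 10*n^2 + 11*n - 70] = 3*n^2 + 20*n + 11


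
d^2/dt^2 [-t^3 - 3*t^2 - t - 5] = -6*t - 6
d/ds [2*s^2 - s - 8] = 4*s - 1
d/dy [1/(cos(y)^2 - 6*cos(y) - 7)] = 2*(cos(y) - 3)*sin(y)/(sin(y)^2 + 6*cos(y) + 6)^2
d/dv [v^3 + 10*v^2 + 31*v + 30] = 3*v^2 + 20*v + 31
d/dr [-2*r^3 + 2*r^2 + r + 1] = -6*r^2 + 4*r + 1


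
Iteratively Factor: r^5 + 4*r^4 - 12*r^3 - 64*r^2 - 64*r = (r)*(r^4 + 4*r^3 - 12*r^2 - 64*r - 64) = r*(r + 2)*(r^3 + 2*r^2 - 16*r - 32) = r*(r + 2)*(r + 4)*(r^2 - 2*r - 8) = r*(r - 4)*(r + 2)*(r + 4)*(r + 2)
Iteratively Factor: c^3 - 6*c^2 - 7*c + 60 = (c + 3)*(c^2 - 9*c + 20) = (c - 4)*(c + 3)*(c - 5)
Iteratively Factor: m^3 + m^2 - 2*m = (m)*(m^2 + m - 2) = m*(m + 2)*(m - 1)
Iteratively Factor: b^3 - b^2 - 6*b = (b + 2)*(b^2 - 3*b) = (b - 3)*(b + 2)*(b)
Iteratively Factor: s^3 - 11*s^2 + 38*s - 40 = (s - 5)*(s^2 - 6*s + 8) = (s - 5)*(s - 2)*(s - 4)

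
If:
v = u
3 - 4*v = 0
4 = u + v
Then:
No Solution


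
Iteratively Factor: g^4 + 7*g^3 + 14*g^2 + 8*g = (g + 2)*(g^3 + 5*g^2 + 4*g) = (g + 2)*(g + 4)*(g^2 + g) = g*(g + 2)*(g + 4)*(g + 1)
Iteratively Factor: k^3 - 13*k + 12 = (k + 4)*(k^2 - 4*k + 3) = (k - 1)*(k + 4)*(k - 3)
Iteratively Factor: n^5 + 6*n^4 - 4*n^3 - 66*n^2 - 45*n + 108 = (n - 1)*(n^4 + 7*n^3 + 3*n^2 - 63*n - 108) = (n - 1)*(n + 3)*(n^3 + 4*n^2 - 9*n - 36) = (n - 3)*(n - 1)*(n + 3)*(n^2 + 7*n + 12) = (n - 3)*(n - 1)*(n + 3)^2*(n + 4)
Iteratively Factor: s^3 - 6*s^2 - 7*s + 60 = (s + 3)*(s^2 - 9*s + 20) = (s - 5)*(s + 3)*(s - 4)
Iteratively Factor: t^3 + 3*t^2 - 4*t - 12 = (t + 2)*(t^2 + t - 6) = (t + 2)*(t + 3)*(t - 2)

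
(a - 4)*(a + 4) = a^2 - 16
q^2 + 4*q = q*(q + 4)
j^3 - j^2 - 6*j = j*(j - 3)*(j + 2)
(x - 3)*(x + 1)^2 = x^3 - x^2 - 5*x - 3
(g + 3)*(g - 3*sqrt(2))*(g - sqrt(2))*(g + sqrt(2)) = g^4 - 3*sqrt(2)*g^3 + 3*g^3 - 9*sqrt(2)*g^2 - 2*g^2 - 6*g + 6*sqrt(2)*g + 18*sqrt(2)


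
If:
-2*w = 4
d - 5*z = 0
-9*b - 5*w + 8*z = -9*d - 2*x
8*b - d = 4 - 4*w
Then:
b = 5*z/8 + 3/2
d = 5*z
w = -2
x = 7/4 - 379*z/16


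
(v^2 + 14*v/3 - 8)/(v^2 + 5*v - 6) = (v - 4/3)/(v - 1)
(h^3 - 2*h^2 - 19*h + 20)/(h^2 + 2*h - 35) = (h^2 + 3*h - 4)/(h + 7)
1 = 1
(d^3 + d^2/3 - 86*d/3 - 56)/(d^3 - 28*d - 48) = (d + 7/3)/(d + 2)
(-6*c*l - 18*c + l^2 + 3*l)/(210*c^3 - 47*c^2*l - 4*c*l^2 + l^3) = (-l - 3)/(35*c^2 - 2*c*l - l^2)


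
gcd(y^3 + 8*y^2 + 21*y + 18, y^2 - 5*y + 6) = 1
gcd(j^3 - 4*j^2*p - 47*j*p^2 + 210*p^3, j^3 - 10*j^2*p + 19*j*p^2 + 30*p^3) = j^2 - 11*j*p + 30*p^2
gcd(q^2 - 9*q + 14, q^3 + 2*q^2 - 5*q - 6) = q - 2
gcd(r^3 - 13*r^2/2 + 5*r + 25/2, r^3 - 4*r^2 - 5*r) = r^2 - 4*r - 5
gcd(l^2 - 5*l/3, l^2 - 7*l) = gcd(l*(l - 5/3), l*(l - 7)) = l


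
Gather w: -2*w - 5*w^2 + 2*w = -5*w^2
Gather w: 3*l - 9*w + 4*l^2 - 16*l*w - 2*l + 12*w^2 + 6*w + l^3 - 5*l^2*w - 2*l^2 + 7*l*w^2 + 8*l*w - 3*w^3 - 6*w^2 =l^3 + 2*l^2 + l - 3*w^3 + w^2*(7*l + 6) + w*(-5*l^2 - 8*l - 3)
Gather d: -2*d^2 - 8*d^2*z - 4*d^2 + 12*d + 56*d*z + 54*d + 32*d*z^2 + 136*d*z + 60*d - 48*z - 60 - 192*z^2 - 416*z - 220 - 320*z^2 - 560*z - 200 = d^2*(-8*z - 6) + d*(32*z^2 + 192*z + 126) - 512*z^2 - 1024*z - 480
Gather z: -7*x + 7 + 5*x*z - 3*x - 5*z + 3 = -10*x + z*(5*x - 5) + 10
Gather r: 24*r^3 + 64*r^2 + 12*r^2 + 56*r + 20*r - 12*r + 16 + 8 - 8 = 24*r^3 + 76*r^2 + 64*r + 16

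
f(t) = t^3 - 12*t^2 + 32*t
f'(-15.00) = 1067.00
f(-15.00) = -6555.00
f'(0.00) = 32.00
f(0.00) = 0.00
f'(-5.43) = 250.77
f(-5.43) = -687.68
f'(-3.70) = 161.87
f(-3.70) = -333.33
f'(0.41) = 22.66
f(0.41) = 11.17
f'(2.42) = -8.51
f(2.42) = 21.34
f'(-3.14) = 136.94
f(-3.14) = -249.75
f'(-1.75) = 83.19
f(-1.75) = -98.11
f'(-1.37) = 70.51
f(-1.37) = -68.93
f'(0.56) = 19.50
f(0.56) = 14.33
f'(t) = 3*t^2 - 24*t + 32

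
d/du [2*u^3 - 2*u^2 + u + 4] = 6*u^2 - 4*u + 1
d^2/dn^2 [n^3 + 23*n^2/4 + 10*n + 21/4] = 6*n + 23/2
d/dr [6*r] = 6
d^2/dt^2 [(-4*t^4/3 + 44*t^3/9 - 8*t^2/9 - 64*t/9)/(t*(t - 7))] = 8*(-3*t^3 + 63*t^2 - 441*t + 509)/(9*(t^3 - 21*t^2 + 147*t - 343))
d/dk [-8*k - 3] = -8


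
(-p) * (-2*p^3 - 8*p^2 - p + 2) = 2*p^4 + 8*p^3 + p^2 - 2*p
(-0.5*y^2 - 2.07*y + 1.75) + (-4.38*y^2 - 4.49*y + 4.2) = -4.88*y^2 - 6.56*y + 5.95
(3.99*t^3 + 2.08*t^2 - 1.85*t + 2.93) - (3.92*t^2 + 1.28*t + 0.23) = 3.99*t^3 - 1.84*t^2 - 3.13*t + 2.7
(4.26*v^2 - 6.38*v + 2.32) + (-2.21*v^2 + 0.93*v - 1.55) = 2.05*v^2 - 5.45*v + 0.77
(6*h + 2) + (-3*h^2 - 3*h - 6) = -3*h^2 + 3*h - 4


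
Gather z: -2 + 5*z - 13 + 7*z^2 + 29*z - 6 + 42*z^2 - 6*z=49*z^2 + 28*z - 21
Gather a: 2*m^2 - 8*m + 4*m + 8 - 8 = 2*m^2 - 4*m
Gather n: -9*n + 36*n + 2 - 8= 27*n - 6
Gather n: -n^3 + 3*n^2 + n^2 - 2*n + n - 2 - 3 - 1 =-n^3 + 4*n^2 - n - 6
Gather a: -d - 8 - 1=-d - 9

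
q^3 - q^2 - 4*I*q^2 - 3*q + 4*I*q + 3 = (q - 1)*(q - 3*I)*(q - I)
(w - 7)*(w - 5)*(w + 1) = w^3 - 11*w^2 + 23*w + 35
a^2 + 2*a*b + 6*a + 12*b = (a + 6)*(a + 2*b)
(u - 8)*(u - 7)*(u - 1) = u^3 - 16*u^2 + 71*u - 56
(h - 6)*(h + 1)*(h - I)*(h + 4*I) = h^4 - 5*h^3 + 3*I*h^3 - 2*h^2 - 15*I*h^2 - 20*h - 18*I*h - 24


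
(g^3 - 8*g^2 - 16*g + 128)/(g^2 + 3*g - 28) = (g^2 - 4*g - 32)/(g + 7)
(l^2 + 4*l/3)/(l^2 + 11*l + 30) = l*(3*l + 4)/(3*(l^2 + 11*l + 30))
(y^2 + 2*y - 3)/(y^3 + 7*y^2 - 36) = (y - 1)/(y^2 + 4*y - 12)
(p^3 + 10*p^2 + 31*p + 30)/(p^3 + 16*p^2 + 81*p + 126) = (p^2 + 7*p + 10)/(p^2 + 13*p + 42)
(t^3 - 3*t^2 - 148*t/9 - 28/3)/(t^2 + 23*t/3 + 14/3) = (t^2 - 11*t/3 - 14)/(t + 7)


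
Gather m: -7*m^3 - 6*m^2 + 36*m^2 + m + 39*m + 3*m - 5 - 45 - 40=-7*m^3 + 30*m^2 + 43*m - 90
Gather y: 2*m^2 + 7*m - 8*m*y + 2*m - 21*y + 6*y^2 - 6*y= 2*m^2 + 9*m + 6*y^2 + y*(-8*m - 27)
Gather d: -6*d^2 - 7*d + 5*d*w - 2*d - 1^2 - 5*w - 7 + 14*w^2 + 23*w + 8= -6*d^2 + d*(5*w - 9) + 14*w^2 + 18*w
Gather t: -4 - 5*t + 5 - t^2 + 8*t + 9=-t^2 + 3*t + 10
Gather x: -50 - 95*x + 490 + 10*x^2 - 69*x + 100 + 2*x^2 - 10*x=12*x^2 - 174*x + 540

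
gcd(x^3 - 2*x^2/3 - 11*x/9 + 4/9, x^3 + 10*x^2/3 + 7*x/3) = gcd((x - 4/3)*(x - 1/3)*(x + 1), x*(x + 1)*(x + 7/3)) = x + 1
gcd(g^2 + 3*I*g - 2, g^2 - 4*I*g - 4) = 1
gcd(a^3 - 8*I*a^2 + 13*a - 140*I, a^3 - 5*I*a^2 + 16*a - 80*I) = a^2 - I*a + 20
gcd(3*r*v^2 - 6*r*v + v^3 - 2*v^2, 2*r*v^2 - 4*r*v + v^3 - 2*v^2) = v^2 - 2*v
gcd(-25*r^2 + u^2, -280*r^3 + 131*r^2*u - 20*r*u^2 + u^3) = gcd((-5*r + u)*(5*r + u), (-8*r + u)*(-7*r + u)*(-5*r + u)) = 5*r - u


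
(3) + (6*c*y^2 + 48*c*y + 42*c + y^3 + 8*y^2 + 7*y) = 6*c*y^2 + 48*c*y + 42*c + y^3 + 8*y^2 + 7*y + 3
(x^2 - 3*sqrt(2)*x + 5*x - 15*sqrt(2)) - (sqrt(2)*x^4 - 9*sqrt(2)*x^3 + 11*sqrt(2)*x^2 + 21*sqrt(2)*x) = -sqrt(2)*x^4 + 9*sqrt(2)*x^3 - 11*sqrt(2)*x^2 + x^2 - 24*sqrt(2)*x + 5*x - 15*sqrt(2)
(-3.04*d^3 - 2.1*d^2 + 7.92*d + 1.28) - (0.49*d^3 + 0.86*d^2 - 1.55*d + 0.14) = -3.53*d^3 - 2.96*d^2 + 9.47*d + 1.14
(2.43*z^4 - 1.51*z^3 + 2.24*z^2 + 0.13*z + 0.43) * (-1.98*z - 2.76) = -4.8114*z^5 - 3.717*z^4 - 0.267600000000001*z^3 - 6.4398*z^2 - 1.2102*z - 1.1868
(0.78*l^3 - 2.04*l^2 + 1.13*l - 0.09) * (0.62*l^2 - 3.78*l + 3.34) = 0.4836*l^5 - 4.2132*l^4 + 11.017*l^3 - 11.1408*l^2 + 4.1144*l - 0.3006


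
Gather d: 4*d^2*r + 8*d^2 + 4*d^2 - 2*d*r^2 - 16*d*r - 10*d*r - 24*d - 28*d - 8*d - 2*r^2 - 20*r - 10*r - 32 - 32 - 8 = d^2*(4*r + 12) + d*(-2*r^2 - 26*r - 60) - 2*r^2 - 30*r - 72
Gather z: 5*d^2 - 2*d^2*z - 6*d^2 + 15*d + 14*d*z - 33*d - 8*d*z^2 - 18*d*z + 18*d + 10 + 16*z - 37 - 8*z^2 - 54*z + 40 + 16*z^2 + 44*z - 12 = -d^2 + z^2*(8 - 8*d) + z*(-2*d^2 - 4*d + 6) + 1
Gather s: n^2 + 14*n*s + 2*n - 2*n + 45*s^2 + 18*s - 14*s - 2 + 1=n^2 + 45*s^2 + s*(14*n + 4) - 1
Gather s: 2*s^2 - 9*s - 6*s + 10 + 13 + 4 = 2*s^2 - 15*s + 27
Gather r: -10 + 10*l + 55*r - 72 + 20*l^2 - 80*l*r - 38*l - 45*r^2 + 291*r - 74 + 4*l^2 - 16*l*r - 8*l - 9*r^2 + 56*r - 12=24*l^2 - 36*l - 54*r^2 + r*(402 - 96*l) - 168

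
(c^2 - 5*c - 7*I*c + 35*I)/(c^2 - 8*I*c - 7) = (c - 5)/(c - I)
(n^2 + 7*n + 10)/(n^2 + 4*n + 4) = (n + 5)/(n + 2)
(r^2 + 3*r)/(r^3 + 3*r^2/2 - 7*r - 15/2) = 2*r/(2*r^2 - 3*r - 5)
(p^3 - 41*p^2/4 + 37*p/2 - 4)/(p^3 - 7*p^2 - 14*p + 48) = (p - 1/4)/(p + 3)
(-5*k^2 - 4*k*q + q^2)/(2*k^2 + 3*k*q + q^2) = (-5*k + q)/(2*k + q)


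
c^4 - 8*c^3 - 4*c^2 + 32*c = c*(c - 8)*(c - 2)*(c + 2)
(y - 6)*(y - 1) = y^2 - 7*y + 6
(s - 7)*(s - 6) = s^2 - 13*s + 42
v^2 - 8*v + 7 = (v - 7)*(v - 1)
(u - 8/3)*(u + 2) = u^2 - 2*u/3 - 16/3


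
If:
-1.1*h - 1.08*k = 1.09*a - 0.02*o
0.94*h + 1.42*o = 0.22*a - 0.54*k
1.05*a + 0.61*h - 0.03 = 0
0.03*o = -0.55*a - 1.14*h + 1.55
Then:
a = -1.08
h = 1.91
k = -0.87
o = -1.10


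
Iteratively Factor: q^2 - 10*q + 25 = (q - 5)*(q - 5)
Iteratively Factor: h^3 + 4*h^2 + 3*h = (h + 1)*(h^2 + 3*h) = h*(h + 1)*(h + 3)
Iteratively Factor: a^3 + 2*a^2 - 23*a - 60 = (a + 3)*(a^2 - a - 20) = (a - 5)*(a + 3)*(a + 4)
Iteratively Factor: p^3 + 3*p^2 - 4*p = (p)*(p^2 + 3*p - 4) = p*(p + 4)*(p - 1)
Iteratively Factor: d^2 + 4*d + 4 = (d + 2)*(d + 2)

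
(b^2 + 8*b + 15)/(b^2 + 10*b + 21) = (b + 5)/(b + 7)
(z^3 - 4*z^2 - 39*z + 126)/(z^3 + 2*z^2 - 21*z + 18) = (z - 7)/(z - 1)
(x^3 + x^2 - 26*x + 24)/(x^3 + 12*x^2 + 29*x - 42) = (x - 4)/(x + 7)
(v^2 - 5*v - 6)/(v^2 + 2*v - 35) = (v^2 - 5*v - 6)/(v^2 + 2*v - 35)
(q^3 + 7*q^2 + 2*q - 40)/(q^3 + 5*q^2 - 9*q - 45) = (q^2 + 2*q - 8)/(q^2 - 9)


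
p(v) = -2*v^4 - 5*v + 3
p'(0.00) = -5.00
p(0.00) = 3.00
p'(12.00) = -13829.00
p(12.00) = -41529.00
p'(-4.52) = 733.76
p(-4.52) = -809.20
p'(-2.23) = 83.72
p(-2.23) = -35.31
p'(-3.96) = 491.79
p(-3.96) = -469.03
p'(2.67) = -157.27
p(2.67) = -111.99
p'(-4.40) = 676.47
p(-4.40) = -724.62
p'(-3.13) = 240.31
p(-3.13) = -173.31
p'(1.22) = -19.53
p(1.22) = -7.53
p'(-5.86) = 1604.84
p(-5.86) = -2326.12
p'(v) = -8*v^3 - 5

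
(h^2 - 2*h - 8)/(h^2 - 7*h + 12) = (h + 2)/(h - 3)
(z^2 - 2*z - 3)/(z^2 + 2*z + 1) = (z - 3)/(z + 1)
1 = 1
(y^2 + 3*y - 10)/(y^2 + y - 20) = (y - 2)/(y - 4)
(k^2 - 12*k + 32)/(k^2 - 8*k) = (k - 4)/k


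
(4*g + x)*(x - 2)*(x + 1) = 4*g*x^2 - 4*g*x - 8*g + x^3 - x^2 - 2*x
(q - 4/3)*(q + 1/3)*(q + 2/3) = q^3 - q^2/3 - 10*q/9 - 8/27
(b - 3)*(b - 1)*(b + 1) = b^3 - 3*b^2 - b + 3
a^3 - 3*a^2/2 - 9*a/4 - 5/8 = (a - 5/2)*(a + 1/2)^2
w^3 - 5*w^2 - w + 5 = (w - 5)*(w - 1)*(w + 1)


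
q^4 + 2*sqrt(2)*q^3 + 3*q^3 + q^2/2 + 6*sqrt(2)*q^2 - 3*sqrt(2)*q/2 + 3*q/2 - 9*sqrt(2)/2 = (q + 3)*(q - sqrt(2)/2)*(q + sqrt(2))*(q + 3*sqrt(2)/2)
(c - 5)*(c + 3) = c^2 - 2*c - 15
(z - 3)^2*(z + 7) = z^3 + z^2 - 33*z + 63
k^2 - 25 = (k - 5)*(k + 5)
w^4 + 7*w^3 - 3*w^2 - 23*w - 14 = (w - 2)*(w + 1)^2*(w + 7)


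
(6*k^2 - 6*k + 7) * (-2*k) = -12*k^3 + 12*k^2 - 14*k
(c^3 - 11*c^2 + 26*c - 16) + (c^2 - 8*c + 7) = c^3 - 10*c^2 + 18*c - 9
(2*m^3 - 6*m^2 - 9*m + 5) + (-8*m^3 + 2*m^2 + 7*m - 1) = -6*m^3 - 4*m^2 - 2*m + 4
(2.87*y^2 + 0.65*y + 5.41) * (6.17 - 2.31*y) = -6.6297*y^3 + 16.2064*y^2 - 8.4866*y + 33.3797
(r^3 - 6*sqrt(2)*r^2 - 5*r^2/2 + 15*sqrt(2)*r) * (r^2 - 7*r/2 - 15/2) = r^5 - 6*sqrt(2)*r^4 - 6*r^4 + 5*r^3/4 + 36*sqrt(2)*r^3 - 15*sqrt(2)*r^2/2 + 75*r^2/4 - 225*sqrt(2)*r/2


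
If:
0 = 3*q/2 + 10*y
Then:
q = -20*y/3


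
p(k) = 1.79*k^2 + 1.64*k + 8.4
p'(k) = 3.58*k + 1.64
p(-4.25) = 33.76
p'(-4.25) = -13.58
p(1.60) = 15.61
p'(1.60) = 7.37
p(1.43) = 14.41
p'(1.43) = 6.76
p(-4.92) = 43.66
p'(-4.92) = -15.97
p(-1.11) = 8.79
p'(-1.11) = -2.33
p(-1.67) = 10.65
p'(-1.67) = -4.34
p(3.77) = 40.02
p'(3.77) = 15.14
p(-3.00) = 19.59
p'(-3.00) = -9.10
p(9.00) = 168.15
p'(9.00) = 33.86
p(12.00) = 285.84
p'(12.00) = 44.60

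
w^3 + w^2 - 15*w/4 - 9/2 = (w - 2)*(w + 3/2)^2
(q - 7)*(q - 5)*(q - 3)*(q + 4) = q^4 - 11*q^3 + 11*q^2 + 179*q - 420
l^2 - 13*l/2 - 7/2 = (l - 7)*(l + 1/2)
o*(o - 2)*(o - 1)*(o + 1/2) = o^4 - 5*o^3/2 + o^2/2 + o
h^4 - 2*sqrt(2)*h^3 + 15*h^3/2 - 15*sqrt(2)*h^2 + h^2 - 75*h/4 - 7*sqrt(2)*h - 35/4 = (h + 1/2)*(h + 7)*(h - 5*sqrt(2)/2)*(h + sqrt(2)/2)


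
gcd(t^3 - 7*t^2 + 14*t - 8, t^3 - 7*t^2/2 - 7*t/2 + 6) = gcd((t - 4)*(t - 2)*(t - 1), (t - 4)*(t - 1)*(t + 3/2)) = t^2 - 5*t + 4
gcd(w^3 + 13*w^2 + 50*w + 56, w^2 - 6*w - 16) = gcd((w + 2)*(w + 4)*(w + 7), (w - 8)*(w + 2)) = w + 2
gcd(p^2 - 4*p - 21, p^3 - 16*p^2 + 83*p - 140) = p - 7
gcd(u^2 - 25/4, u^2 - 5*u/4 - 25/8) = u - 5/2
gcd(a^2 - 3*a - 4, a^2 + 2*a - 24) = a - 4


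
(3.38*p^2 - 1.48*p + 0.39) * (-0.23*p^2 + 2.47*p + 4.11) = -0.7774*p^4 + 8.689*p^3 + 10.1465*p^2 - 5.1195*p + 1.6029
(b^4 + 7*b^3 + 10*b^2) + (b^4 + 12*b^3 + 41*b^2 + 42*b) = 2*b^4 + 19*b^3 + 51*b^2 + 42*b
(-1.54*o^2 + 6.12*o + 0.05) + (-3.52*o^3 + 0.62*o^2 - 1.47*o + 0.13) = -3.52*o^3 - 0.92*o^2 + 4.65*o + 0.18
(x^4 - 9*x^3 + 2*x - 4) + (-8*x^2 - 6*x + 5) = x^4 - 9*x^3 - 8*x^2 - 4*x + 1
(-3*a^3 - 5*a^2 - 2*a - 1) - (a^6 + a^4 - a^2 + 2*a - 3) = -a^6 - a^4 - 3*a^3 - 4*a^2 - 4*a + 2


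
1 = 1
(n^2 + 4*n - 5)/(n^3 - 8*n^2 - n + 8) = (n + 5)/(n^2 - 7*n - 8)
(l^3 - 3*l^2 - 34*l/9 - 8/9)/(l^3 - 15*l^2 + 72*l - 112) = (l^2 + l + 2/9)/(l^2 - 11*l + 28)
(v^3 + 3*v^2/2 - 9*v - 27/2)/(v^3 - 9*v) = (v + 3/2)/v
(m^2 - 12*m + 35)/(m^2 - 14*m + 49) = (m - 5)/(m - 7)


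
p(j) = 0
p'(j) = 0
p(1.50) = 0.00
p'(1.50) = 0.00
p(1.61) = 0.00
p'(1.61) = 0.00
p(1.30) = 0.00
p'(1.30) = 0.00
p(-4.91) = 0.00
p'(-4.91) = 0.00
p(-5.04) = 0.00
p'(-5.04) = 0.00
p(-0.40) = 0.00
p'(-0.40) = 0.00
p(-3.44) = 0.00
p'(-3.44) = 0.00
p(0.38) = 0.00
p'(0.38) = 0.00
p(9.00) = 0.00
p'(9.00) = 0.00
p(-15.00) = 0.00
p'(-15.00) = 0.00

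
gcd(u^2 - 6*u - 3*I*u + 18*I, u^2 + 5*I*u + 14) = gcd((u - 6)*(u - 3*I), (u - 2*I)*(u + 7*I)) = 1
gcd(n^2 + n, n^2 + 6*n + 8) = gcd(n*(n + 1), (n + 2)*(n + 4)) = 1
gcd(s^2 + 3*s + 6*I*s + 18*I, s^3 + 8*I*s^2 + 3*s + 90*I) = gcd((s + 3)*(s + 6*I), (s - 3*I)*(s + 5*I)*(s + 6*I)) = s + 6*I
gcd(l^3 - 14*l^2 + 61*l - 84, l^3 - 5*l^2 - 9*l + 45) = l - 3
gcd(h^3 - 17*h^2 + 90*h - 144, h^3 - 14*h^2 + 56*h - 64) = h - 8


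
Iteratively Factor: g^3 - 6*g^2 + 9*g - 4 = (g - 4)*(g^2 - 2*g + 1) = (g - 4)*(g - 1)*(g - 1)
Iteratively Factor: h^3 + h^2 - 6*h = (h - 2)*(h^2 + 3*h) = (h - 2)*(h + 3)*(h)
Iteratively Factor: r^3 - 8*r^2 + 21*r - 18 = (r - 2)*(r^2 - 6*r + 9) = (r - 3)*(r - 2)*(r - 3)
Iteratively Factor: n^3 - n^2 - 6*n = (n + 2)*(n^2 - 3*n) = (n - 3)*(n + 2)*(n)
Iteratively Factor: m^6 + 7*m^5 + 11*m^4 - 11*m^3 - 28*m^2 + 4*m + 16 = (m - 1)*(m^5 + 8*m^4 + 19*m^3 + 8*m^2 - 20*m - 16) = (m - 1)*(m + 1)*(m^4 + 7*m^3 + 12*m^2 - 4*m - 16) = (m - 1)*(m + 1)*(m + 2)*(m^3 + 5*m^2 + 2*m - 8) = (m - 1)^2*(m + 1)*(m + 2)*(m^2 + 6*m + 8) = (m - 1)^2*(m + 1)*(m + 2)^2*(m + 4)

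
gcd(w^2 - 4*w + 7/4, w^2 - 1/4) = w - 1/2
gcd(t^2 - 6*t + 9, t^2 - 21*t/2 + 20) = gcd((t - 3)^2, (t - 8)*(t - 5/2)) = 1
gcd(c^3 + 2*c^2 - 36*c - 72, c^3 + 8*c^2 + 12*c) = c^2 + 8*c + 12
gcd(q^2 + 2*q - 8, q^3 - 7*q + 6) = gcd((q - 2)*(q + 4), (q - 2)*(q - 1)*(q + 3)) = q - 2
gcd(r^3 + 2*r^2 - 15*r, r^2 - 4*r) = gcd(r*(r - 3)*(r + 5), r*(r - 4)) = r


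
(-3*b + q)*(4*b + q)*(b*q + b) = -12*b^3*q - 12*b^3 + b^2*q^2 + b^2*q + b*q^3 + b*q^2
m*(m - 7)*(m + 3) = m^3 - 4*m^2 - 21*m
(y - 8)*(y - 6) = y^2 - 14*y + 48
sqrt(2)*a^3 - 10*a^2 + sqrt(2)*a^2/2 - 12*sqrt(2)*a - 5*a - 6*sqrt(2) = (a - 6*sqrt(2))*(a + sqrt(2))*(sqrt(2)*a + sqrt(2)/2)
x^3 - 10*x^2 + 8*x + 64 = (x - 8)*(x - 4)*(x + 2)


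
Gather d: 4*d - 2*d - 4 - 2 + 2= 2*d - 4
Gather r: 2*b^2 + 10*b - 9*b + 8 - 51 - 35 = 2*b^2 + b - 78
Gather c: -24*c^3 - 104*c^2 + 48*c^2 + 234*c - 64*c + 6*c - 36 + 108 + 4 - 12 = -24*c^3 - 56*c^2 + 176*c + 64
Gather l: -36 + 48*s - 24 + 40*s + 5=88*s - 55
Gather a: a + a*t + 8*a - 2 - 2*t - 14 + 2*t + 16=a*(t + 9)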